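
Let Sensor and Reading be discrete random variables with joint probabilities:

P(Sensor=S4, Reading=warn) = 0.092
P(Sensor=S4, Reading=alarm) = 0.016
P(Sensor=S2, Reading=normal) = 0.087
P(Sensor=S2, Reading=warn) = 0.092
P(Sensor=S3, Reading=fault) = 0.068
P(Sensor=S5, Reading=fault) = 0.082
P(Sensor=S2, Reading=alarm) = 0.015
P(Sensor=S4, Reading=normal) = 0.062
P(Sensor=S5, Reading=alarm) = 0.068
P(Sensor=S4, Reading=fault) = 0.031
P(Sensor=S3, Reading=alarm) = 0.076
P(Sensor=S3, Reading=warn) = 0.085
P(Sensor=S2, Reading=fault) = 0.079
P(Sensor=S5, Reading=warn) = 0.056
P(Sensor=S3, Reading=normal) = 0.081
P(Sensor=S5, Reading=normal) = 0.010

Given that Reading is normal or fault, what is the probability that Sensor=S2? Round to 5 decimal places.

0.33200

P(Reading=normal) = 0.087 + 0.081 + 0.062 + 0.010 = 0.240.
P(Reading=fault) = 0.079 + 0.068 + 0.031 + 0.082 = 0.260.
P(Reading ∈ {normal, fault}) = 0.240 + 0.260 = 0.500; P(Sensor=S2, Reading ∈ {normal, fault}) = 0.087 + 0.079 = 0.166.
P(Sensor=S2 | Reading ∈ {normal, fault}) = 0.166/0.500 = 0.33200.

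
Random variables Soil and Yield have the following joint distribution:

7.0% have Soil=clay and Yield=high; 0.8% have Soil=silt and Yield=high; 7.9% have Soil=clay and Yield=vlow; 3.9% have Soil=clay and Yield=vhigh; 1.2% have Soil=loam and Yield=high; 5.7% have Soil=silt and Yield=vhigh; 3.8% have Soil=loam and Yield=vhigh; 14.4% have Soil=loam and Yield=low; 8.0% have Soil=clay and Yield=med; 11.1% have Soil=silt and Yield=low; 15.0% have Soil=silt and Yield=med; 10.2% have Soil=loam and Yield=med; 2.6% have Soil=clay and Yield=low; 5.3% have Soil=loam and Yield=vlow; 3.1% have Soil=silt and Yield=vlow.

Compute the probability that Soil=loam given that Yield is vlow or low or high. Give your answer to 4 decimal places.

0.3914

P(Yield=vlow) = 0.053 + 0.079 + 0.031 = 0.163.
P(Yield=low) = 0.144 + 0.026 + 0.111 = 0.281.
P(Yield=high) = 0.012 + 0.070 + 0.008 = 0.090.
P(Yield ∈ {vlow, low, high}) = 0.163 + 0.281 + 0.090 = 0.534; P(Soil=loam, Yield ∈ {vlow, low, high}) = 0.053 + 0.144 + 0.012 = 0.209.
P(Soil=loam | Yield ∈ {vlow, low, high}) = 0.209/0.534 = 0.3914.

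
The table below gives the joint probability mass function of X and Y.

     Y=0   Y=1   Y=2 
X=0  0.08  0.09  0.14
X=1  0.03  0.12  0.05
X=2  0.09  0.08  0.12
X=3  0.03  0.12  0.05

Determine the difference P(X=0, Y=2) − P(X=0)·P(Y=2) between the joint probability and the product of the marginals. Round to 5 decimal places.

0.02840

P(X=0) = 0.08 + 0.09 + 0.14 = 0.31.
P(Y=2) = 0.14 + 0.05 + 0.12 + 0.05 = 0.36.
P(X=0, Y=2) − P(X=0)P(Y=2) = 0.14 − 0.31×0.36 = 0.02840.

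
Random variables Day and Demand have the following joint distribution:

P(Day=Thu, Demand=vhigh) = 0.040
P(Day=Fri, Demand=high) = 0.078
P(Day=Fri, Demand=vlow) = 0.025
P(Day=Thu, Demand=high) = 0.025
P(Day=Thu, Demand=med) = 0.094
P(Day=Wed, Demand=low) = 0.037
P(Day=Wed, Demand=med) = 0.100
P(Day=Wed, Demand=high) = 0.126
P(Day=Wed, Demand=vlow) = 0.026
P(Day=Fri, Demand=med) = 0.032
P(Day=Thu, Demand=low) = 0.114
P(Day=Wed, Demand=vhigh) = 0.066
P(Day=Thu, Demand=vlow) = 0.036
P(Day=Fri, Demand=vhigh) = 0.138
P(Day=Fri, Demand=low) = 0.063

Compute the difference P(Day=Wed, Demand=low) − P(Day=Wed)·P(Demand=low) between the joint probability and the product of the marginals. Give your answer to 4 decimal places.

-0.0390

P(Day=Wed) = 0.026 + 0.037 + 0.100 + 0.126 + 0.066 = 0.355.
P(Demand=low) = 0.037 + 0.114 + 0.063 = 0.214.
P(Day=Wed, Demand=low) − P(Day=Wed)P(Demand=low) = 0.037 − 0.355×0.214 = -0.0390.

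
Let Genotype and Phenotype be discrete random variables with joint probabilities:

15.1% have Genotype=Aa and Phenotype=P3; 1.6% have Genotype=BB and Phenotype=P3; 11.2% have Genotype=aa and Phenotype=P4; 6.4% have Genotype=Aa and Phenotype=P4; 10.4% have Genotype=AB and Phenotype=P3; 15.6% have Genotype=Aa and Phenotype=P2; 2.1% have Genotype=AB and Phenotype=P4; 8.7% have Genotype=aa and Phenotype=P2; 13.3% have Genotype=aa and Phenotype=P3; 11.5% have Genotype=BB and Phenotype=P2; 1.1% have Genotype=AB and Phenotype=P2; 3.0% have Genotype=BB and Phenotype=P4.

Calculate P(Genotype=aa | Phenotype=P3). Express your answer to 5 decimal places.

0.32921

P(Phenotype=P3) = 0.151 + 0.133 + 0.104 + 0.016 = 0.404.
P(Genotype=aa | Phenotype=P3) = 0.133/0.404 = 0.32921.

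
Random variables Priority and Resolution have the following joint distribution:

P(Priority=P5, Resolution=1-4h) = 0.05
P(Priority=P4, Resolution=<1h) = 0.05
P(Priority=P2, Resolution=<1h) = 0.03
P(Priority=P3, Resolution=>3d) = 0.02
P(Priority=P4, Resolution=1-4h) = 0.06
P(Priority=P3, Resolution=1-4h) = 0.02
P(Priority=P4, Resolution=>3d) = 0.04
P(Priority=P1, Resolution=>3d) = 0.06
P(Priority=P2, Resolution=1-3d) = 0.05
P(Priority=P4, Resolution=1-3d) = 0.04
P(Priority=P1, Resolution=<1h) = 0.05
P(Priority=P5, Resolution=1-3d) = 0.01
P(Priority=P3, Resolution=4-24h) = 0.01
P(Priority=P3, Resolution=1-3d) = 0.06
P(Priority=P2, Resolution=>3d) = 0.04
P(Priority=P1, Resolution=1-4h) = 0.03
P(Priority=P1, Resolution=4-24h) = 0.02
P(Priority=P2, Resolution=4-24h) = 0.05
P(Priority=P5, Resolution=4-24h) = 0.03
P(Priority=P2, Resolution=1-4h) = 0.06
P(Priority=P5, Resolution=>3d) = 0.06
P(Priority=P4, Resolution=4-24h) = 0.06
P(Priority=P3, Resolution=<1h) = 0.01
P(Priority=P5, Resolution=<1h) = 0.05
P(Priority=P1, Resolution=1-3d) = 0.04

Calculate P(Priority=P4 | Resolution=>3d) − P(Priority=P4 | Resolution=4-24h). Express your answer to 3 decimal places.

P(Resolution=>3d) = 0.06 + 0.04 + 0.02 + 0.04 + 0.06 = 0.22; P(Priority=P4 | Resolution=>3d) = 0.04/0.22 = 0.1818.
P(Resolution=4-24h) = 0.02 + 0.05 + 0.01 + 0.06 + 0.03 = 0.17; P(Priority=P4 | Resolution=4-24h) = 0.06/0.17 = 0.3529.
Difference = -0.171.

-0.171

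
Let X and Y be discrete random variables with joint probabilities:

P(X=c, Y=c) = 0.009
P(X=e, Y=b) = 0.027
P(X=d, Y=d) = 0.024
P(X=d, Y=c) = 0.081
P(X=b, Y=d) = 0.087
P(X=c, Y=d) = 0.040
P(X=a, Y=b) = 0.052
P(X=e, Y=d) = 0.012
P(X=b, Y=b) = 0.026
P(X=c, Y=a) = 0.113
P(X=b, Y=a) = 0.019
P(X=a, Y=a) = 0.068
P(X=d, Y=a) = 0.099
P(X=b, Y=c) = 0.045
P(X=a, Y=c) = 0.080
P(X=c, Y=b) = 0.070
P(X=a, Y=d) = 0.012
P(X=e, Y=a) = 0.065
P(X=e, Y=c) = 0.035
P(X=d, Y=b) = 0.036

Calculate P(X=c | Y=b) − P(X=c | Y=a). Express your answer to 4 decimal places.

P(Y=b) = 0.052 + 0.026 + 0.070 + 0.036 + 0.027 = 0.211; P(X=c | Y=b) = 0.070/0.211 = 0.33175.
P(Y=a) = 0.068 + 0.019 + 0.113 + 0.099 + 0.065 = 0.364; P(X=c | Y=a) = 0.113/0.364 = 0.31044.
Difference = 0.0213.

0.0213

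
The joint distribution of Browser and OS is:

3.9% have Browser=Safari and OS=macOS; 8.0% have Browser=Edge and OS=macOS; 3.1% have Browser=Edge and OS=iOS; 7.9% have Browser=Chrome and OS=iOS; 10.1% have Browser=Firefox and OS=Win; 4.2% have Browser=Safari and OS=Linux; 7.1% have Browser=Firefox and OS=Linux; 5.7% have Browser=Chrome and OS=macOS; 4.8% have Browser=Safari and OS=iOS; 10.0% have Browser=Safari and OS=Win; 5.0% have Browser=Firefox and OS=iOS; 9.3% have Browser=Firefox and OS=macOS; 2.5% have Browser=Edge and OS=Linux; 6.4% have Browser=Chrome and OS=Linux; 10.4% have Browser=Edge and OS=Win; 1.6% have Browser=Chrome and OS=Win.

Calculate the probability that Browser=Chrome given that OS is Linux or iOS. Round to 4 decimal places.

P(OS=Linux) = 0.064 + 0.071 + 0.042 + 0.025 = 0.202.
P(OS=iOS) = 0.079 + 0.050 + 0.048 + 0.031 = 0.208.
P(OS ∈ {Linux, iOS}) = 0.202 + 0.208 = 0.410; P(Browser=Chrome, OS ∈ {Linux, iOS}) = 0.064 + 0.079 = 0.143.
P(Browser=Chrome | OS ∈ {Linux, iOS}) = 0.143/0.410 = 0.3488.

0.3488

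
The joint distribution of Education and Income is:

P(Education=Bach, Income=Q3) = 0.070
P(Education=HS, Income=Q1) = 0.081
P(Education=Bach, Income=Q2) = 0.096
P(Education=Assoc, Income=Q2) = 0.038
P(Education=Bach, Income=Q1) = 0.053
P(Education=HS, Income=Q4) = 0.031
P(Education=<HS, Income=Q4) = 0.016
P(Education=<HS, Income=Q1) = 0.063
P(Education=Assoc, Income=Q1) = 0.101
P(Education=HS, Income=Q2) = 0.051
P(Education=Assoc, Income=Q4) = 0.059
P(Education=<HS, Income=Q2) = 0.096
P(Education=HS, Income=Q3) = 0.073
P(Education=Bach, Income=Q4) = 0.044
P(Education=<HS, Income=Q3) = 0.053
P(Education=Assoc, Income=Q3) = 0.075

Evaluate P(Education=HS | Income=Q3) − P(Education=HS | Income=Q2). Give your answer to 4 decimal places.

0.0879

P(Income=Q3) = 0.053 + 0.073 + 0.075 + 0.070 = 0.271; P(Education=HS | Income=Q3) = 0.073/0.271 = 0.26937.
P(Income=Q2) = 0.096 + 0.051 + 0.038 + 0.096 = 0.281; P(Education=HS | Income=Q2) = 0.051/0.281 = 0.18149.
Difference = 0.0879.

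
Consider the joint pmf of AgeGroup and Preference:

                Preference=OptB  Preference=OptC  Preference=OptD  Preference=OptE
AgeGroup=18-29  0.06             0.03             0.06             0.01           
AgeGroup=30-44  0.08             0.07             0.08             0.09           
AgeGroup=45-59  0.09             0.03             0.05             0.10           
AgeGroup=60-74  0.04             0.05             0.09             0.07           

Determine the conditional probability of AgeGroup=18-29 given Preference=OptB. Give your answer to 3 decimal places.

0.222

P(Preference=OptB) = 0.06 + 0.08 + 0.09 + 0.04 = 0.27.
P(AgeGroup=18-29 | Preference=OptB) = 0.06/0.27 = 0.222.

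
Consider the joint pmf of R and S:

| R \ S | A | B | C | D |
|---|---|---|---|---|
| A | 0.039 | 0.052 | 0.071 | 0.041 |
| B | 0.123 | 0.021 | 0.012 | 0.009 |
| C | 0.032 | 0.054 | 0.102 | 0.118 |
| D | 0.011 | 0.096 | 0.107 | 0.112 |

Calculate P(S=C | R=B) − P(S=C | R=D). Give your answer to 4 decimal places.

P(R=B) = 0.123 + 0.021 + 0.012 + 0.009 = 0.165; P(S=C | R=B) = 0.012/0.165 = 0.07273.
P(R=D) = 0.011 + 0.096 + 0.107 + 0.112 = 0.326; P(S=C | R=D) = 0.107/0.326 = 0.32822.
Difference = -0.2555.

-0.2555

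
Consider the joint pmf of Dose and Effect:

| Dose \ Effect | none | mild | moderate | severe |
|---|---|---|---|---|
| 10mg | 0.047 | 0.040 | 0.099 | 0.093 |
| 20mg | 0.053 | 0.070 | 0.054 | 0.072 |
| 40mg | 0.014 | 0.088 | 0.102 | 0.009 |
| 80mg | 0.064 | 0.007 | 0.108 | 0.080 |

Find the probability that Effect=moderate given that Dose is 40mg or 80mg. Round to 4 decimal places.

P(Dose=40mg) = 0.014 + 0.088 + 0.102 + 0.009 = 0.213.
P(Dose=80mg) = 0.064 + 0.007 + 0.108 + 0.080 = 0.259.
P(Dose ∈ {40mg, 80mg}) = 0.213 + 0.259 = 0.472; P(Effect=moderate, Dose ∈ {40mg, 80mg}) = 0.102 + 0.108 = 0.210.
P(Effect=moderate | Dose ∈ {40mg, 80mg}) = 0.210/0.472 = 0.4449.

0.4449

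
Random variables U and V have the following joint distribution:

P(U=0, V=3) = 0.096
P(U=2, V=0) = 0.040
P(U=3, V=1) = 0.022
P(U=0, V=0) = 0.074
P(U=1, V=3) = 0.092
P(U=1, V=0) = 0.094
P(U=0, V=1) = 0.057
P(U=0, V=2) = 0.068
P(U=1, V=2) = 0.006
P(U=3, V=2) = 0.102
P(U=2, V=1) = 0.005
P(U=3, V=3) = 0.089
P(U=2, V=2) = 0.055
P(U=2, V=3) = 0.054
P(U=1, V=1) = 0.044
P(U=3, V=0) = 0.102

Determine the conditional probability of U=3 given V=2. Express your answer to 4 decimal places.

0.4416

P(V=2) = 0.068 + 0.006 + 0.055 + 0.102 = 0.231.
P(U=3 | V=2) = 0.102/0.231 = 0.4416.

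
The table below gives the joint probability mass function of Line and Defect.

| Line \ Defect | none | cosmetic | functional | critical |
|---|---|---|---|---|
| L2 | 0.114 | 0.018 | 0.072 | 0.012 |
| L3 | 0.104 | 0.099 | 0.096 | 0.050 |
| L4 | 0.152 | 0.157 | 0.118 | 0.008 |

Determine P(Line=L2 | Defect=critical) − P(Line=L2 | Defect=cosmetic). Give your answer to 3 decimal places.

P(Defect=critical) = 0.012 + 0.050 + 0.008 = 0.070; P(Line=L2 | Defect=critical) = 0.012/0.070 = 0.1714.
P(Defect=cosmetic) = 0.018 + 0.099 + 0.157 = 0.274; P(Line=L2 | Defect=cosmetic) = 0.018/0.274 = 0.0657.
Difference = 0.106.

0.106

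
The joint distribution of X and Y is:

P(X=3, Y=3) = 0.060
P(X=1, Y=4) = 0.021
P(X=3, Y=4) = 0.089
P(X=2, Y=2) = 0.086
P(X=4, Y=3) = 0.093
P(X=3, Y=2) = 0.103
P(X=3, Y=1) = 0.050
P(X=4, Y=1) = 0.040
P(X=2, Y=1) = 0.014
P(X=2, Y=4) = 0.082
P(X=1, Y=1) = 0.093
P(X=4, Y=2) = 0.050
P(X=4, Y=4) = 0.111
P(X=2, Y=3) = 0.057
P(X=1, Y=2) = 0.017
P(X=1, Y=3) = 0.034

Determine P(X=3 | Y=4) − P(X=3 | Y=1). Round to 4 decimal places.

0.0399

P(Y=4) = 0.021 + 0.082 + 0.089 + 0.111 = 0.303; P(X=3 | Y=4) = 0.089/0.303 = 0.29373.
P(Y=1) = 0.093 + 0.014 + 0.050 + 0.040 = 0.197; P(X=3 | Y=1) = 0.050/0.197 = 0.25381.
Difference = 0.0399.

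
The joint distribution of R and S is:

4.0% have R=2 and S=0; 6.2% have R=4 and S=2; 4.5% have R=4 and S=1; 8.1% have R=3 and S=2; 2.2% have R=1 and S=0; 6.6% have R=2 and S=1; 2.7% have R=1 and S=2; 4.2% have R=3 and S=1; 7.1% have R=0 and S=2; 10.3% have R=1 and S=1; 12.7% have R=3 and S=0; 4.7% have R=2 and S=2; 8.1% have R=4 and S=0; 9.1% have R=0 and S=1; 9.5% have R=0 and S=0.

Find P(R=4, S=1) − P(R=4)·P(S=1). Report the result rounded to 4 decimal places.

-0.0202

P(R=4) = 0.081 + 0.045 + 0.062 = 0.188.
P(S=1) = 0.091 + 0.103 + 0.066 + 0.042 + 0.045 = 0.347.
P(R=4, S=1) − P(R=4)P(S=1) = 0.045 − 0.188×0.347 = -0.0202.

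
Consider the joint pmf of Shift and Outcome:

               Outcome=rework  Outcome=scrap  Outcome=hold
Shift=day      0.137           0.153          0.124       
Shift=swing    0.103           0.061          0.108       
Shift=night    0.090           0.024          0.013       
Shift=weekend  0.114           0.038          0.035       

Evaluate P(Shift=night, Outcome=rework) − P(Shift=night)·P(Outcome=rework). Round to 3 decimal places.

P(Shift=night) = 0.090 + 0.024 + 0.013 = 0.127.
P(Outcome=rework) = 0.137 + 0.103 + 0.090 + 0.114 = 0.444.
P(Shift=night, Outcome=rework) − P(Shift=night)P(Outcome=rework) = 0.090 − 0.127×0.444 = 0.034.

0.034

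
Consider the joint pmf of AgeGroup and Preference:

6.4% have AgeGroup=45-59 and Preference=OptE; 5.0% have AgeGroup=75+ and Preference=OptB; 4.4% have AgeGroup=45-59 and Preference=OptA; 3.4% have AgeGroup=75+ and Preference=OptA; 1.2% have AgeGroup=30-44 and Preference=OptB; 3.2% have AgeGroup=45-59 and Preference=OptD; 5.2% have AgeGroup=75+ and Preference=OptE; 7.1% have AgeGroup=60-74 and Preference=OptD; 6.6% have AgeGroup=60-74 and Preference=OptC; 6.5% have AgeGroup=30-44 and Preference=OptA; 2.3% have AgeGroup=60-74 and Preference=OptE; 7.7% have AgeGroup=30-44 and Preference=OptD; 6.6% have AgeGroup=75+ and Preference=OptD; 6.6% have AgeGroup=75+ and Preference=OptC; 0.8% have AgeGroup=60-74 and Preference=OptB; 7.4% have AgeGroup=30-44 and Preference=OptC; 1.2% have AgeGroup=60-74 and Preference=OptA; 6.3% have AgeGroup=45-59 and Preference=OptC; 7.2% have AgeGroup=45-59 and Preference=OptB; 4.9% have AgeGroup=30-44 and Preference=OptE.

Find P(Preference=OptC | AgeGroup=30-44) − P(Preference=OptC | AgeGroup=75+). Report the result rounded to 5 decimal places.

P(AgeGroup=30-44) = 0.065 + 0.012 + 0.074 + 0.077 + 0.049 = 0.277; P(Preference=OptC | AgeGroup=30-44) = 0.074/0.277 = 0.267148.
P(AgeGroup=75+) = 0.034 + 0.050 + 0.066 + 0.066 + 0.052 = 0.268; P(Preference=OptC | AgeGroup=75+) = 0.066/0.268 = 0.246269.
Difference = 0.02088.

0.02088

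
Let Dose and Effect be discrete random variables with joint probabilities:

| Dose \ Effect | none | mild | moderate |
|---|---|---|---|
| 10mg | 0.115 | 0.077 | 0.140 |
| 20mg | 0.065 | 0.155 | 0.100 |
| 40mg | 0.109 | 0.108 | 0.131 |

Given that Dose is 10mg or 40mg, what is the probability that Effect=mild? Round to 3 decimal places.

P(Dose=10mg) = 0.115 + 0.077 + 0.140 = 0.332.
P(Dose=40mg) = 0.109 + 0.108 + 0.131 = 0.348.
P(Dose ∈ {10mg, 40mg}) = 0.332 + 0.348 = 0.680; P(Effect=mild, Dose ∈ {10mg, 40mg}) = 0.077 + 0.108 = 0.185.
P(Effect=mild | Dose ∈ {10mg, 40mg}) = 0.185/0.680 = 0.272.

0.272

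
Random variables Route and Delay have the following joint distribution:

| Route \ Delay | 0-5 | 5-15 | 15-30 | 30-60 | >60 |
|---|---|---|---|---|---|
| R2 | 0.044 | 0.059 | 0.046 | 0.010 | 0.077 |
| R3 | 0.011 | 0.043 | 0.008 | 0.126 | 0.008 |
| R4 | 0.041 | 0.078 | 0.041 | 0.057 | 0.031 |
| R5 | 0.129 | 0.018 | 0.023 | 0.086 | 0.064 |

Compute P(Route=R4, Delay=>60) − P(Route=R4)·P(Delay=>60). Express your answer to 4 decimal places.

-0.0136

P(Route=R4) = 0.041 + 0.078 + 0.041 + 0.057 + 0.031 = 0.248.
P(Delay=>60) = 0.077 + 0.008 + 0.031 + 0.064 = 0.180.
P(Route=R4, Delay=>60) − P(Route=R4)P(Delay=>60) = 0.031 − 0.248×0.180 = -0.0136.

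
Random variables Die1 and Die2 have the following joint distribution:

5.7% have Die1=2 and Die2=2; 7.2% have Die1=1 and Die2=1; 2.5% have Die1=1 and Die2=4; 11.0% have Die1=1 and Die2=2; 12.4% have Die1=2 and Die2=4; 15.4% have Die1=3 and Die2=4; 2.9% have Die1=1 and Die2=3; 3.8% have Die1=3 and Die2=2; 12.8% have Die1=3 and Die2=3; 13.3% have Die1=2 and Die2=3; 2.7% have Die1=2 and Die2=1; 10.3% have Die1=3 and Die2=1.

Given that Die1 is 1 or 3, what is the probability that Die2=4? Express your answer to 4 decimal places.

P(Die1=1) = 0.072 + 0.110 + 0.029 + 0.025 = 0.236.
P(Die1=3) = 0.103 + 0.038 + 0.128 + 0.154 = 0.423.
P(Die1 ∈ {1, 3}) = 0.236 + 0.423 = 0.659; P(Die2=4, Die1 ∈ {1, 3}) = 0.025 + 0.154 = 0.179.
P(Die2=4 | Die1 ∈ {1, 3}) = 0.179/0.659 = 0.2716.

0.2716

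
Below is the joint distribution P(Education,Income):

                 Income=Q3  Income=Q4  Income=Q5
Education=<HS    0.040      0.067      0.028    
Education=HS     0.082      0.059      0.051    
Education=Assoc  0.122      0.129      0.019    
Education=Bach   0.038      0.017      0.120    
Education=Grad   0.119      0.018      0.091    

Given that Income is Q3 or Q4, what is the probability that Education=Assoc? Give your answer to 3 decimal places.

0.363

P(Income=Q3) = 0.040 + 0.082 + 0.122 + 0.038 + 0.119 = 0.401.
P(Income=Q4) = 0.067 + 0.059 + 0.129 + 0.017 + 0.018 = 0.290.
P(Income ∈ {Q3, Q4}) = 0.401 + 0.290 = 0.691; P(Education=Assoc, Income ∈ {Q3, Q4}) = 0.122 + 0.129 = 0.251.
P(Education=Assoc | Income ∈ {Q3, Q4}) = 0.251/0.691 = 0.363.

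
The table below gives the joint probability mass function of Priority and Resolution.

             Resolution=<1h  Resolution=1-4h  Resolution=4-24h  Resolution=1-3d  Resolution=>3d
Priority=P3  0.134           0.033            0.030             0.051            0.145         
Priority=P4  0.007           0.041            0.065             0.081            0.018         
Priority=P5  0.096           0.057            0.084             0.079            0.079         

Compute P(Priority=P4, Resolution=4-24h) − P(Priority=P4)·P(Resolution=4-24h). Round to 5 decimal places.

P(Priority=P4) = 0.007 + 0.041 + 0.065 + 0.081 + 0.018 = 0.212.
P(Resolution=4-24h) = 0.030 + 0.065 + 0.084 = 0.179.
P(Priority=P4, Resolution=4-24h) − P(Priority=P4)P(Resolution=4-24h) = 0.065 − 0.212×0.179 = 0.02705.

0.02705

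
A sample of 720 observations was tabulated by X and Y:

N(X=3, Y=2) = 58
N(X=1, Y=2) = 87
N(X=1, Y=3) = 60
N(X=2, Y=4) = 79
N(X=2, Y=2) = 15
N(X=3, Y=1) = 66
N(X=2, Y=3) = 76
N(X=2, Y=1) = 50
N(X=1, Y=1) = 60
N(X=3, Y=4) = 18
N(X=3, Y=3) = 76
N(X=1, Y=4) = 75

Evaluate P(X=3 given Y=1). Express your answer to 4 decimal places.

0.3750

Total with Y=1: 60 + 50 + 66 = 176.
P(X=3 | Y=1) = 66/176 = 0.3750.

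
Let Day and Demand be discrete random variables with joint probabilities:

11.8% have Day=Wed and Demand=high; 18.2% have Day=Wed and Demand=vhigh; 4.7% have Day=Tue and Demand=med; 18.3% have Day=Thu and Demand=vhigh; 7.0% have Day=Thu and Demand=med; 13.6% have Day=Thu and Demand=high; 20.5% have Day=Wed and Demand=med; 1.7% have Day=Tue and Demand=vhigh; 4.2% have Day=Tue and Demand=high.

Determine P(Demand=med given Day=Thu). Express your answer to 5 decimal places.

P(Day=Thu) = 0.070 + 0.136 + 0.183 = 0.389.
P(Demand=med | Day=Thu) = 0.070/0.389 = 0.17995.

0.17995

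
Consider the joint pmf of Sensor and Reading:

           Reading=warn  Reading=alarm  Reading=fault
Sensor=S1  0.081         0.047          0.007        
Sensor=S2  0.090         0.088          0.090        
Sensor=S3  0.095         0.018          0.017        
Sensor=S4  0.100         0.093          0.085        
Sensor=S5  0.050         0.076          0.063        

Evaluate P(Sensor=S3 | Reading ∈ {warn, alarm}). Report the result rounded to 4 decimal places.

P(Reading=warn) = 0.081 + 0.090 + 0.095 + 0.100 + 0.050 = 0.416.
P(Reading=alarm) = 0.047 + 0.088 + 0.018 + 0.093 + 0.076 = 0.322.
P(Reading ∈ {warn, alarm}) = 0.416 + 0.322 = 0.738; P(Sensor=S3, Reading ∈ {warn, alarm}) = 0.095 + 0.018 = 0.113.
P(Sensor=S3 | Reading ∈ {warn, alarm}) = 0.113/0.738 = 0.1531.

0.1531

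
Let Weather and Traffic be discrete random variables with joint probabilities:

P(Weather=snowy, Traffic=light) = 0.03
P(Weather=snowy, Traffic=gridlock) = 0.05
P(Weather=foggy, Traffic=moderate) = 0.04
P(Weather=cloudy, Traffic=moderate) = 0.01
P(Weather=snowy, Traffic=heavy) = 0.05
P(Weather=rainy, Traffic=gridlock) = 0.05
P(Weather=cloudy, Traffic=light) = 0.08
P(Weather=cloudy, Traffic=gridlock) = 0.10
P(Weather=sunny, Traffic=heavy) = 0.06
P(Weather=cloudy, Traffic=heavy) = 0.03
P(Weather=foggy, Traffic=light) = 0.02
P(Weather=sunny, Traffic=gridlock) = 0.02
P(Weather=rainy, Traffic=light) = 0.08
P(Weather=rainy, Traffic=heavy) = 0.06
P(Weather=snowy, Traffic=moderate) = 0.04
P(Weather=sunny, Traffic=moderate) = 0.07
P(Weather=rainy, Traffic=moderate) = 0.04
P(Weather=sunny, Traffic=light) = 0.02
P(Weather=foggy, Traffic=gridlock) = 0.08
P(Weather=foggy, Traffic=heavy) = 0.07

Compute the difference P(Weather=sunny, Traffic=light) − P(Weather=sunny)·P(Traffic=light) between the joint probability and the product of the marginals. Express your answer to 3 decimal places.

-0.019

P(Weather=sunny) = 0.02 + 0.07 + 0.06 + 0.02 = 0.17.
P(Traffic=light) = 0.02 + 0.08 + 0.08 + 0.03 + 0.02 = 0.23.
P(Weather=sunny, Traffic=light) − P(Weather=sunny)P(Traffic=light) = 0.02 − 0.17×0.23 = -0.019.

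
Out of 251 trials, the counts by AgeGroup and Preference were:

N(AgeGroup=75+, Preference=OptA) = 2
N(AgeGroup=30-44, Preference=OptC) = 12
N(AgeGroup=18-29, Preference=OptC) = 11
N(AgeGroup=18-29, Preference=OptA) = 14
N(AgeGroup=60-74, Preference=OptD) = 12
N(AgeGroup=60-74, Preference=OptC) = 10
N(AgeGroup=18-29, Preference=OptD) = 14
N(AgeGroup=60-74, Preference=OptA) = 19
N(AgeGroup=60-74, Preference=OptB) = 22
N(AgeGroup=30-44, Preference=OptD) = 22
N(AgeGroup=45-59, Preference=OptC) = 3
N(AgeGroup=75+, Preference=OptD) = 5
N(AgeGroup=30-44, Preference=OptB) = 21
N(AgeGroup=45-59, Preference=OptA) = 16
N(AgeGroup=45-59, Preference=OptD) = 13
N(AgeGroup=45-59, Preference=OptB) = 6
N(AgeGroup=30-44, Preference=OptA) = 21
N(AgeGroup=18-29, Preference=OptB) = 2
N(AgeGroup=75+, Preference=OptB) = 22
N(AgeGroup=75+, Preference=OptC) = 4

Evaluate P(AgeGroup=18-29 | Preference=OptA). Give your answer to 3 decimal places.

Total with Preference=OptA: 14 + 21 + 16 + 19 + 2 = 72.
P(AgeGroup=18-29 | Preference=OptA) = 14/72 = 0.194.

0.194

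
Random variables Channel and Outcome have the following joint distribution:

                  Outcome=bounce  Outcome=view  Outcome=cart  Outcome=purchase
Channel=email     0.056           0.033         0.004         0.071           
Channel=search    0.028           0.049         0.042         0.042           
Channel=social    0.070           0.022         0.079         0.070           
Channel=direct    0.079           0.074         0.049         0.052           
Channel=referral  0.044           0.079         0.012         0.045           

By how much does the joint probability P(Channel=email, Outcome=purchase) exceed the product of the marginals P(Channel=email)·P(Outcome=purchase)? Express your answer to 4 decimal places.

P(Channel=email) = 0.056 + 0.033 + 0.004 + 0.071 = 0.164.
P(Outcome=purchase) = 0.071 + 0.042 + 0.070 + 0.052 + 0.045 = 0.280.
P(Channel=email, Outcome=purchase) − P(Channel=email)P(Outcome=purchase) = 0.071 − 0.164×0.280 = 0.0251.

0.0251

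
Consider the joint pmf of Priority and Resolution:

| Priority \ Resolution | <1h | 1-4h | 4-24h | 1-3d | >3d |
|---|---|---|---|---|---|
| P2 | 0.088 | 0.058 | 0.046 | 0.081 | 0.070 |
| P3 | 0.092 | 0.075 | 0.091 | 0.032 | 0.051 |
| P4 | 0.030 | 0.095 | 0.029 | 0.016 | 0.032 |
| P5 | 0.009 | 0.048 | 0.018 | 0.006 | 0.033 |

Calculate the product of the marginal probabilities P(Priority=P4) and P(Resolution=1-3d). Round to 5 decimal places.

0.02727

P(Priority=P4) = 0.030 + 0.095 + 0.029 + 0.016 + 0.032 = 0.202.
P(Resolution=1-3d) = 0.081 + 0.032 + 0.016 + 0.006 = 0.135.
Product: 0.202 × 0.135 = 0.02727.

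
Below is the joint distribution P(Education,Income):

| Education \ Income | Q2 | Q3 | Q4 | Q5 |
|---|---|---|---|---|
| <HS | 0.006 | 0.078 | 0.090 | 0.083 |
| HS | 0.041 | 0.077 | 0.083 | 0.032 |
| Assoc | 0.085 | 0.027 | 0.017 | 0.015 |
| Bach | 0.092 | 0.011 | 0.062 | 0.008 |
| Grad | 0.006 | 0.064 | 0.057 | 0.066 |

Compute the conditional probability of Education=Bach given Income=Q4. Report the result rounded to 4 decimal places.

P(Income=Q4) = 0.090 + 0.083 + 0.017 + 0.062 + 0.057 = 0.309.
P(Education=Bach | Income=Q4) = 0.062/0.309 = 0.2006.

0.2006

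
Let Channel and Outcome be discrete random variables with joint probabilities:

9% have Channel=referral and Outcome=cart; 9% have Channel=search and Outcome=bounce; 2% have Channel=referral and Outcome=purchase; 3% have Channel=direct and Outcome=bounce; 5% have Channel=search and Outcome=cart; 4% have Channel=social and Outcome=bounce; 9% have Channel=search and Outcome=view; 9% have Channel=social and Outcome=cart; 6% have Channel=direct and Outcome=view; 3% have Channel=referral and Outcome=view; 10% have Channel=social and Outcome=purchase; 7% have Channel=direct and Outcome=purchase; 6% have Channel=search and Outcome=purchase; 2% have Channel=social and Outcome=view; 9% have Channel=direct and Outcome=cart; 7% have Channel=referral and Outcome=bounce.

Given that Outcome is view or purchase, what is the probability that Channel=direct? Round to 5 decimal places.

P(Outcome=view) = 0.09 + 0.02 + 0.06 + 0.03 = 0.20.
P(Outcome=purchase) = 0.06 + 0.10 + 0.07 + 0.02 = 0.25.
P(Outcome ∈ {view, purchase}) = 0.20 + 0.25 = 0.45; P(Channel=direct, Outcome ∈ {view, purchase}) = 0.06 + 0.07 = 0.13.
P(Channel=direct | Outcome ∈ {view, purchase}) = 0.13/0.45 = 0.28889.

0.28889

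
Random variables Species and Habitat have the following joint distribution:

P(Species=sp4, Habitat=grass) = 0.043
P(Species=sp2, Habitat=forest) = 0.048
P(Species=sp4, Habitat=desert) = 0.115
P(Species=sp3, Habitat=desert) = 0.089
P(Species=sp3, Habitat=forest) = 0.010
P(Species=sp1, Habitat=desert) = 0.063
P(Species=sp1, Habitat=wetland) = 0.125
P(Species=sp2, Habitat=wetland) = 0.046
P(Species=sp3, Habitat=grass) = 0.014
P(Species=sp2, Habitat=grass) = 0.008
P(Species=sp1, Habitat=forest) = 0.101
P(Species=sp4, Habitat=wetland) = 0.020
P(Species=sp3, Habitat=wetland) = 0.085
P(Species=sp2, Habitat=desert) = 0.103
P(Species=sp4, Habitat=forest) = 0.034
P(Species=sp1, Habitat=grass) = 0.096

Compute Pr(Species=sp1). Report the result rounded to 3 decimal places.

P(Species=sp1) = 0.101 + 0.096 + 0.125 + 0.063 = 0.385.

0.385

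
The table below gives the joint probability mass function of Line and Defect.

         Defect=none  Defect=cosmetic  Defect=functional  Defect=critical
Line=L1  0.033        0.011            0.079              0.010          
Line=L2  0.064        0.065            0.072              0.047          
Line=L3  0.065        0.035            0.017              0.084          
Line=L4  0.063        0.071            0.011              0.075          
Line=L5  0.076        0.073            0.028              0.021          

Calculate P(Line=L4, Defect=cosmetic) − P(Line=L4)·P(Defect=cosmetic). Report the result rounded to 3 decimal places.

P(Line=L4) = 0.063 + 0.071 + 0.011 + 0.075 = 0.220.
P(Defect=cosmetic) = 0.011 + 0.065 + 0.035 + 0.071 + 0.073 = 0.255.
P(Line=L4, Defect=cosmetic) − P(Line=L4)P(Defect=cosmetic) = 0.071 − 0.220×0.255 = 0.015.

0.015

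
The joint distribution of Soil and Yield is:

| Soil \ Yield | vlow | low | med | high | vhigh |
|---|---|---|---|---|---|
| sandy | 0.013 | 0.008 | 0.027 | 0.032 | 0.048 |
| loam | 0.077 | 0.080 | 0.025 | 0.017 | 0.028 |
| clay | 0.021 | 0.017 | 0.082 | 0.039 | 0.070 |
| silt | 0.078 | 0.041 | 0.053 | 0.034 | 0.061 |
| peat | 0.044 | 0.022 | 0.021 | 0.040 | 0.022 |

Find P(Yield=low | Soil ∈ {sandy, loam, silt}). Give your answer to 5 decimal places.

P(Soil=sandy) = 0.013 + 0.008 + 0.027 + 0.032 + 0.048 = 0.128.
P(Soil=loam) = 0.077 + 0.080 + 0.025 + 0.017 + 0.028 = 0.227.
P(Soil=silt) = 0.078 + 0.041 + 0.053 + 0.034 + 0.061 = 0.267.
P(Soil ∈ {sandy, loam, silt}) = 0.128 + 0.227 + 0.267 = 0.622; P(Yield=low, Soil ∈ {sandy, loam, silt}) = 0.008 + 0.080 + 0.041 = 0.129.
P(Yield=low | Soil ∈ {sandy, loam, silt}) = 0.129/0.622 = 0.20740.

0.20740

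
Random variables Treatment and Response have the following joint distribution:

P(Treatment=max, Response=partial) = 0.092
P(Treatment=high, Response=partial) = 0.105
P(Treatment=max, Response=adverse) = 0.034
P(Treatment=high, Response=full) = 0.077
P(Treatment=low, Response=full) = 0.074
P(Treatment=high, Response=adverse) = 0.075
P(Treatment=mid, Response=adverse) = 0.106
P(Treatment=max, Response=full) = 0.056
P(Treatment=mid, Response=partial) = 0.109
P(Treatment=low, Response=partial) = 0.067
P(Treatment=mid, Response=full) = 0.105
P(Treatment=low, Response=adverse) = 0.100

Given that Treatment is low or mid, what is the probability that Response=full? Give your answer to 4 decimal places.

0.3191

P(Treatment=low) = 0.067 + 0.074 + 0.100 = 0.241.
P(Treatment=mid) = 0.109 + 0.105 + 0.106 = 0.320.
P(Treatment ∈ {low, mid}) = 0.241 + 0.320 = 0.561; P(Response=full, Treatment ∈ {low, mid}) = 0.074 + 0.105 = 0.179.
P(Response=full | Treatment ∈ {low, mid}) = 0.179/0.561 = 0.3191.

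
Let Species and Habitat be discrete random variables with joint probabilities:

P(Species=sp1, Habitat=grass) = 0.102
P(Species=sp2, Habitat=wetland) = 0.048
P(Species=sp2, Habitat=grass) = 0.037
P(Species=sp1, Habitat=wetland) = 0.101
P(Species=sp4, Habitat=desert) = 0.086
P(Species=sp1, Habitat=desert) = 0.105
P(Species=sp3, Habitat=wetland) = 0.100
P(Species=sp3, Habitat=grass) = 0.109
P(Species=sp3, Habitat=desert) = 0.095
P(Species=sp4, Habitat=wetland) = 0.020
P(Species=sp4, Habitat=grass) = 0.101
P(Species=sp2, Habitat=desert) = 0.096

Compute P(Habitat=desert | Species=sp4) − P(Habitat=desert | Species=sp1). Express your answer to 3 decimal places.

P(Species=sp4) = 0.101 + 0.020 + 0.086 = 0.207; P(Habitat=desert | Species=sp4) = 0.086/0.207 = 0.4155.
P(Species=sp1) = 0.102 + 0.101 + 0.105 = 0.308; P(Habitat=desert | Species=sp1) = 0.105/0.308 = 0.3409.
Difference = 0.075.

0.075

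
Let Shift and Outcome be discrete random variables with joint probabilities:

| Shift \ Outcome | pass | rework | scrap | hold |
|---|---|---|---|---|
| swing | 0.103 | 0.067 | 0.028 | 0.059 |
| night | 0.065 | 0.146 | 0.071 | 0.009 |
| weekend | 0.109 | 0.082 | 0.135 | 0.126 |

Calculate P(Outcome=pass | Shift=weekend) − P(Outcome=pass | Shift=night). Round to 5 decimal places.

0.01778

P(Shift=weekend) = 0.109 + 0.082 + 0.135 + 0.126 = 0.452; P(Outcome=pass | Shift=weekend) = 0.109/0.452 = 0.241150.
P(Shift=night) = 0.065 + 0.146 + 0.071 + 0.009 = 0.291; P(Outcome=pass | Shift=night) = 0.065/0.291 = 0.223368.
Difference = 0.01778.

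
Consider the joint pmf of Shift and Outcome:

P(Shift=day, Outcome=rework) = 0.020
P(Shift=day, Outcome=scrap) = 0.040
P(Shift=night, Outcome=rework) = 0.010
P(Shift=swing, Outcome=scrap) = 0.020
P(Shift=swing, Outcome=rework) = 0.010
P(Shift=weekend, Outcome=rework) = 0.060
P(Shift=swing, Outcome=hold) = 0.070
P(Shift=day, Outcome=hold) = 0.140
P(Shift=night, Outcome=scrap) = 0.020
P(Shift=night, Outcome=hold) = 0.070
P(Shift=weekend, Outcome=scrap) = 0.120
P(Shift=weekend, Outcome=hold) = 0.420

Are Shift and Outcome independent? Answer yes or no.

yes

Every cell satisfies P(Shift,Outcome) = P(Shift)·P(Outcome). For instance P(Shift=weekend) = 0.600, P(Outcome=rework) = 0.100, and 0.600×0.100 = 0.060 matches the joint entry. So Shift and Outcome are independent.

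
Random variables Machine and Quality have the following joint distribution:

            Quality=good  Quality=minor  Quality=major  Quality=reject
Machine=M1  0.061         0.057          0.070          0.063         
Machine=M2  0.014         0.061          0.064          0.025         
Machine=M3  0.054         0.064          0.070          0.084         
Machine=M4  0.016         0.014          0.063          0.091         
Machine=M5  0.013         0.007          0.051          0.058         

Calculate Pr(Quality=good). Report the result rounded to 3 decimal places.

0.158

P(Quality=good) = 0.061 + 0.014 + 0.054 + 0.016 + 0.013 = 0.158.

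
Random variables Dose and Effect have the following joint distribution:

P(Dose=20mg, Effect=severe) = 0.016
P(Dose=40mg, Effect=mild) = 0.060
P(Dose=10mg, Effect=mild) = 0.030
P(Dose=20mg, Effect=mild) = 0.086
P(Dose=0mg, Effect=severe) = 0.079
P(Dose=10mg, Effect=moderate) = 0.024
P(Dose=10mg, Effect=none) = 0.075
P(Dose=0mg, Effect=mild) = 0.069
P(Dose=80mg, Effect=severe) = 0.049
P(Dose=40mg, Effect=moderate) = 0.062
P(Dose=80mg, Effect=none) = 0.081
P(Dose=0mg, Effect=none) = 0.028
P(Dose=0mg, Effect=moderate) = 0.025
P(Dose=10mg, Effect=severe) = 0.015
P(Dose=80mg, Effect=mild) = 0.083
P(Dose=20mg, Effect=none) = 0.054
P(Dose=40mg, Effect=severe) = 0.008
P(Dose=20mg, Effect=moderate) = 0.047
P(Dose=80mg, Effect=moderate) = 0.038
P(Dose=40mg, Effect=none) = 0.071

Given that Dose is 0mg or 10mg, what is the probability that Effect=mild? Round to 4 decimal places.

0.2870

P(Dose=0mg) = 0.028 + 0.069 + 0.025 + 0.079 = 0.201.
P(Dose=10mg) = 0.075 + 0.030 + 0.024 + 0.015 = 0.144.
P(Dose ∈ {0mg, 10mg}) = 0.201 + 0.144 = 0.345; P(Effect=mild, Dose ∈ {0mg, 10mg}) = 0.069 + 0.030 = 0.099.
P(Effect=mild | Dose ∈ {0mg, 10mg}) = 0.099/0.345 = 0.2870.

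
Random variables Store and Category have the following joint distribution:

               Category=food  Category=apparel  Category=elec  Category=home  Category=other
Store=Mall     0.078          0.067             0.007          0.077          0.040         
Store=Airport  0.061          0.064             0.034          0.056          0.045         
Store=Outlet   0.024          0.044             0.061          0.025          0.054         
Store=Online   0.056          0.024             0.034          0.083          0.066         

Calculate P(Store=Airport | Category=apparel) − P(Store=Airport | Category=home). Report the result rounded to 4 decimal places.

P(Category=apparel) = 0.067 + 0.064 + 0.044 + 0.024 = 0.199; P(Store=Airport | Category=apparel) = 0.064/0.199 = 0.32161.
P(Category=home) = 0.077 + 0.056 + 0.025 + 0.083 = 0.241; P(Store=Airport | Category=home) = 0.056/0.241 = 0.23237.
Difference = 0.0892.

0.0892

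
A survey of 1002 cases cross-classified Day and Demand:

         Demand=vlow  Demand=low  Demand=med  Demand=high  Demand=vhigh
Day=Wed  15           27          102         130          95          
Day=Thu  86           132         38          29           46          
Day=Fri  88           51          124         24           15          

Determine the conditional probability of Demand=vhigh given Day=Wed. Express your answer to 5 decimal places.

0.25745

Total with Day=Wed: 15 + 27 + 102 + 130 + 95 = 369.
P(Demand=vhigh | Day=Wed) = 95/369 = 0.25745.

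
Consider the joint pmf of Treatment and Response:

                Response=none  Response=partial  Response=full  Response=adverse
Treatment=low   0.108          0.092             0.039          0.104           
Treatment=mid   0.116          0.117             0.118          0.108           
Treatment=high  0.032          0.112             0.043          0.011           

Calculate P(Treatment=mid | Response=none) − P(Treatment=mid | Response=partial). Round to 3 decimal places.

P(Response=none) = 0.108 + 0.116 + 0.032 = 0.256; P(Treatment=mid | Response=none) = 0.116/0.256 = 0.4531.
P(Response=partial) = 0.092 + 0.117 + 0.112 = 0.321; P(Treatment=mid | Response=partial) = 0.117/0.321 = 0.3645.
Difference = 0.089.

0.089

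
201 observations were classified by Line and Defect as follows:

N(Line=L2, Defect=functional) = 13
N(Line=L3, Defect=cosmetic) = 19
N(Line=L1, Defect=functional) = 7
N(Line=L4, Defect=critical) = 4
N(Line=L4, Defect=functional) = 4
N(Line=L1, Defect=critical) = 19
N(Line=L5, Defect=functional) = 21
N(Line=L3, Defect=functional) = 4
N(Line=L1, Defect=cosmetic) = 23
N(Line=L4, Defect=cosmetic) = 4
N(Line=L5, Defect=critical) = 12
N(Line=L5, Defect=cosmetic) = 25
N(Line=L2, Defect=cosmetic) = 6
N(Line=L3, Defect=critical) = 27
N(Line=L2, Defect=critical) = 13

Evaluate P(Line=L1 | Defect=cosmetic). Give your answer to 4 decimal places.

Total with Defect=cosmetic: 23 + 6 + 19 + 4 + 25 = 77.
P(Line=L1 | Defect=cosmetic) = 23/77 = 0.2987.

0.2987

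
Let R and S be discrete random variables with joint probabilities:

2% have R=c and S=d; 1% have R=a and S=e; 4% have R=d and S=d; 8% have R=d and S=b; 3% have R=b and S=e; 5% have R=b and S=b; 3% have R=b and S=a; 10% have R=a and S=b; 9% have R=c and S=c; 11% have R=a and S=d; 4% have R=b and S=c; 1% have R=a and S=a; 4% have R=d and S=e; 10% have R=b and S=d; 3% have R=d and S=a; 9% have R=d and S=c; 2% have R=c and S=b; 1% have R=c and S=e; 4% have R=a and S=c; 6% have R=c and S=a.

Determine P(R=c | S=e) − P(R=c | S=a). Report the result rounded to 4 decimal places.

-0.3504

P(S=e) = 0.01 + 0.03 + 0.01 + 0.04 = 0.09; P(R=c | S=e) = 0.01/0.09 = 0.11111.
P(S=a) = 0.01 + 0.03 + 0.06 + 0.03 = 0.13; P(R=c | S=a) = 0.06/0.13 = 0.46154.
Difference = -0.3504.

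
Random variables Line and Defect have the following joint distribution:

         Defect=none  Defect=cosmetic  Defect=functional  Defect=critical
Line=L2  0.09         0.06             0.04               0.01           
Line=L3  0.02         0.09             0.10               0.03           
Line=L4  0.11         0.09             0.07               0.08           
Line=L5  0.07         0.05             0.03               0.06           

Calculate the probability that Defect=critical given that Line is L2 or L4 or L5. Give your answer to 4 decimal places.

P(Line=L2) = 0.09 + 0.06 + 0.04 + 0.01 = 0.20.
P(Line=L4) = 0.11 + 0.09 + 0.07 + 0.08 = 0.35.
P(Line=L5) = 0.07 + 0.05 + 0.03 + 0.06 = 0.21.
P(Line ∈ {L2, L4, L5}) = 0.20 + 0.35 + 0.21 = 0.76; P(Defect=critical, Line ∈ {L2, L4, L5}) = 0.01 + 0.08 + 0.06 = 0.15.
P(Defect=critical | Line ∈ {L2, L4, L5}) = 0.15/0.76 = 0.1974.

0.1974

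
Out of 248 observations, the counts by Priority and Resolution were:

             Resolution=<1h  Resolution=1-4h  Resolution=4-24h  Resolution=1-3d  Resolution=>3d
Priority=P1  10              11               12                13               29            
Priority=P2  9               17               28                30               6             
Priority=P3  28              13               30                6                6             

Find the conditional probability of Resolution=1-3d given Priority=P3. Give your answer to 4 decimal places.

Total with Priority=P3: 28 + 13 + 30 + 6 + 6 = 83.
P(Resolution=1-3d | Priority=P3) = 6/83 = 0.0723.

0.0723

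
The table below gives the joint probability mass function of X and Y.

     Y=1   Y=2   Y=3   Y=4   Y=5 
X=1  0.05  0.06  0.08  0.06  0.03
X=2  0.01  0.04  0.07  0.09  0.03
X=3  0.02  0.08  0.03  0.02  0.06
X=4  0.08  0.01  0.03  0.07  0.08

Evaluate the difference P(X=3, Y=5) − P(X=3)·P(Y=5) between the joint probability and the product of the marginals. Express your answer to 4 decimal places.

0.0180

P(X=3) = 0.02 + 0.08 + 0.03 + 0.02 + 0.06 = 0.21.
P(Y=5) = 0.03 + 0.03 + 0.06 + 0.08 = 0.20.
P(X=3, Y=5) − P(X=3)P(Y=5) = 0.06 − 0.21×0.20 = 0.0180.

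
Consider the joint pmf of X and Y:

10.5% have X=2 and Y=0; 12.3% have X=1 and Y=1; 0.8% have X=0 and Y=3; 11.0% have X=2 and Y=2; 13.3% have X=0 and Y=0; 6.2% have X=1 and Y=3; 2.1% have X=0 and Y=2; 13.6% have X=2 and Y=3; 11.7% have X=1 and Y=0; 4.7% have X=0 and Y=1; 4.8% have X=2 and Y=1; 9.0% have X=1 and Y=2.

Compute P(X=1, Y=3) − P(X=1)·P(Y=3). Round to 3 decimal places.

-0.019

P(X=1) = 0.117 + 0.123 + 0.090 + 0.062 = 0.392.
P(Y=3) = 0.008 + 0.062 + 0.136 = 0.206.
P(X=1, Y=3) − P(X=1)P(Y=3) = 0.062 − 0.392×0.206 = -0.019.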